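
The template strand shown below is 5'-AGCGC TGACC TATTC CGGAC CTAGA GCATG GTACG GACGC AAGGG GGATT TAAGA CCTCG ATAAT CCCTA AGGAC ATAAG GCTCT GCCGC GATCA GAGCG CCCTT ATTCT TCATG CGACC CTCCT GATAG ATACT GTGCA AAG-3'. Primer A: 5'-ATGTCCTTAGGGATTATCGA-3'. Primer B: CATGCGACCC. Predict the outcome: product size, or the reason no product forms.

Primer A (ATGTCCTTAGGGATTATCGA) has reverse complement TCGATAATCCCTAAGGACAT, which matches the top strand at positions 58–77; primer A anneals to the top strand there with its 3' end pointing upstream toward position 58.
Primer B (CATGCGACCC) matches the top strand directly at positions 112–121; it anneals to the bottom strand with its 3' end pointing downstream toward position 121.
The 3' ends diverge (primer A extends toward position 1, primer B toward position 143), so the primers never converge on a shared product.

No product — the primers' 3' ends point away from each other.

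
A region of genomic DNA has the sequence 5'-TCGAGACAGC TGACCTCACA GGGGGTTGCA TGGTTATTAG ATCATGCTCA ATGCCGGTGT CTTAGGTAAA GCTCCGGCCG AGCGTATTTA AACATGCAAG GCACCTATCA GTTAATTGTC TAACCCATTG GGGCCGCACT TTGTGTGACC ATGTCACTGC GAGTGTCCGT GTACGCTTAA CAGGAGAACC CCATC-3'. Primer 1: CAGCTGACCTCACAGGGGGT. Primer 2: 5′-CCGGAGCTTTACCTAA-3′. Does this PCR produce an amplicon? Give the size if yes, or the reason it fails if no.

Primer 1 (CAGCTGACCTCACAGGGGGT) matches the top strand at positions 7–26; it acts as a forward primer.
Primer 2's reverse complement is TTAGGTAAAGCTCCGG, matching the top strand at positions 62–77; it acts as a reverse primer.
The 3' ends face each other across positions 7–77, giving a 71 bp product.

Yes — a 71 bp product.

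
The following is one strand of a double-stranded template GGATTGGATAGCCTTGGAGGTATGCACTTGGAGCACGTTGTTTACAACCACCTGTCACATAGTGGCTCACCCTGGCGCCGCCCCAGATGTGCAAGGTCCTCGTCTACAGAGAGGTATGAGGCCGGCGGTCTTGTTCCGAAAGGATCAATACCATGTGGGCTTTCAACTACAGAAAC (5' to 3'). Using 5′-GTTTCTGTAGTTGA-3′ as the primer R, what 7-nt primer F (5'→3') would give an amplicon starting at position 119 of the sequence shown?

5'-AGGCCGG-3'

The reverse primer's reverse complement TCAACTACAGAAAC matches the template at positions 163–176; the product starts at position 119.
The forward primer is identical to the top strand over positions 119–125: AGGCCGG.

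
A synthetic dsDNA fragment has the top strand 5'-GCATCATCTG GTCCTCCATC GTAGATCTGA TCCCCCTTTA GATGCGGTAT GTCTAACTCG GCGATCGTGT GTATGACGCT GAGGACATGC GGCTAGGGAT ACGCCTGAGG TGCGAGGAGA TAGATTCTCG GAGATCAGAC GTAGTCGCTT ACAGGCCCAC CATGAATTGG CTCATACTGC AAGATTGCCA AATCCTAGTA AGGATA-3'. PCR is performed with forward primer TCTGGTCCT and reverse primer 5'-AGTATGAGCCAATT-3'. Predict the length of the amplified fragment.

172 bp

Scanning the template, TCTGGTCCT occurs at positions 7–15; this primer anneals to the bottom strand there with its 3' end pointing downstream.
Taking the reverse complement of AGTATGAGCCAATT gives AATTGGCTCATACT, found at positions 165–178 on the template; the primer anneals here to the top strand with its 3' end pointing upstream.
Amplicon spans positions 7–178: 172 bp.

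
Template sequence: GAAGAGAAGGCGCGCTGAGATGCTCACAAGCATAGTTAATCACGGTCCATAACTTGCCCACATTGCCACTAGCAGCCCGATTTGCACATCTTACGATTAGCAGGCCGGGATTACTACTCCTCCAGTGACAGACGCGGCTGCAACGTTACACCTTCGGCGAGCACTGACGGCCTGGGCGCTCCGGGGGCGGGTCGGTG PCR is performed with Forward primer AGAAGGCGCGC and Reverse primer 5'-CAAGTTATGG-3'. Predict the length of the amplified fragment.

52 bp

Scanning the template, AGAAGGCGCGC occurs at positions 5–15; this primer anneals to the bottom strand there with its 3' end pointing downstream.
Taking the reverse complement of CAAGTTATGG gives CCATAACTTG, found at positions 47–56 on the template; the primer anneals here to the top strand with its 3' end pointing upstream.
The product runs from position 5 to position 56, so its length is 56 − 5 + 1 = 52 bp.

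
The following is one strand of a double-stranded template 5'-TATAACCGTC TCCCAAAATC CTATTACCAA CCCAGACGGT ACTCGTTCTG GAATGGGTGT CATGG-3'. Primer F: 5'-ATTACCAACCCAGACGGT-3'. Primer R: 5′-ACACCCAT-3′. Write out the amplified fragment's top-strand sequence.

5'-ATTACCAACCCAGACGGTACTCGTTCTGGAATGGGTGT-3'

Scanning the template, ATTACCAACCCAGACGGT occurs at positions 23–40; this primer anneals to the bottom strand there with its 3' end pointing downstream.
The reverse primer's reverse complement is ATGGGTGT, which matches the template at positions 53–60.
The product is the template from position 23 through 60 (38 bp).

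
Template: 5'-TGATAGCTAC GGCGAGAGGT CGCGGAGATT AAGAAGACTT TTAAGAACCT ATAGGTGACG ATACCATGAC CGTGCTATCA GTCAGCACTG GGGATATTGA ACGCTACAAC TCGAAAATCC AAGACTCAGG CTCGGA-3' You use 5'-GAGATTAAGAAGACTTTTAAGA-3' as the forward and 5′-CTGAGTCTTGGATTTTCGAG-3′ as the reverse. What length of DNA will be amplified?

Forward primer GAGATTAAGAAGACTTTTAAGA is found on the top strand at positions 25–46.
Taking the reverse complement of CTGAGTCTTGGATTTTCGAG gives CTCGAAAATCCAAGACTCAG, found at positions 110–129 on the template; the primer anneals here to the top strand with its 3' end pointing upstream.
Amplicon spans positions 25–129: 105 bp.

105 bp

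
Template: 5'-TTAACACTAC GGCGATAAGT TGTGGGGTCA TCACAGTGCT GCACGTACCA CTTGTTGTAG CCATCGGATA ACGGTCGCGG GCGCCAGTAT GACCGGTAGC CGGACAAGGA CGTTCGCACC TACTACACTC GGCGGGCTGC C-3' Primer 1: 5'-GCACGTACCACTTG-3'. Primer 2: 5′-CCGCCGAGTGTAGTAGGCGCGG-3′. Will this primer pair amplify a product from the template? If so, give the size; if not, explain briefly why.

No product — primer 2 has no binding site in the template.

Primer 2 (CCGCCGAGTGTAGTAGGCGCGG) does not match the top strand, and its reverse complement CCGCGCCTACTACACTCGGCGG does not match either.
With no annealing site for primer 2, no amplification occurs.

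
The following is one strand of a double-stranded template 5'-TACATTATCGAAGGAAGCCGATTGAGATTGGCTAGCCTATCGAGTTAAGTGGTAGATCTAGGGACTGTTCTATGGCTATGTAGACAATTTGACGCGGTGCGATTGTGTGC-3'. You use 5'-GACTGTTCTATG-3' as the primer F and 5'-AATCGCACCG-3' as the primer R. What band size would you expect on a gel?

The forward primer matches the template at positions 63–74.
Reverse complement of the reverse primer: CGGTGCGATT. This occurs on the top strand at positions 95–104.
Amplicon spans positions 63–104: 42 bp.

42 bp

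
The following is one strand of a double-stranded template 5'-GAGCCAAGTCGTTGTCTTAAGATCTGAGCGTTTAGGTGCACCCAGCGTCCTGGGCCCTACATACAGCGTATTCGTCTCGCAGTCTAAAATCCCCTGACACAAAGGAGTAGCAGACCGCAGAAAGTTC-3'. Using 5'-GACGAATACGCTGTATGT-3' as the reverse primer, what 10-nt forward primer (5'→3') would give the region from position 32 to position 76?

5'-TTAGGTGCAC-3'

The reverse primer's reverse complement ACATACAGCGTATTCGTC matches the template at positions 59–76; the product starts at position 32.
The forward primer is identical to the top strand over positions 32–41: TTAGGTGCAC.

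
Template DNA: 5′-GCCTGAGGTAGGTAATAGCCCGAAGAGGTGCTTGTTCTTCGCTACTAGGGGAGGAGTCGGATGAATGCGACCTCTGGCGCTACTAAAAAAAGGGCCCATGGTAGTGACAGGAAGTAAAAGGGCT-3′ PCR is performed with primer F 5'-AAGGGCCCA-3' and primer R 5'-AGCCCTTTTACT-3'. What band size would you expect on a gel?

35 bp

Scanning the template, AAGGGCCCA occurs at positions 90–98; this primer anneals to the bottom strand there with its 3' end pointing downstream.
The reverse primer's reverse complement is AGTAAAAGGGCT, which matches the template at positions 113–124.
The product runs from position 90 to position 124, so its length is 124 − 90 + 1 = 35 bp.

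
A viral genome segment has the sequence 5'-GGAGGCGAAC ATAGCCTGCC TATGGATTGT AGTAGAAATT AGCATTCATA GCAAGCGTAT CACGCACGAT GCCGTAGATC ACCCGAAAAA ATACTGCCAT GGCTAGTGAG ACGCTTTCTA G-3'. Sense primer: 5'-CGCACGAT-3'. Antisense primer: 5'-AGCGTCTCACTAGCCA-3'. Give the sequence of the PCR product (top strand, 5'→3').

5'-CGCACGATGCCGTAGATCACCCGAAAAAATACTGCCATGGCTAGTGAGACGCT-3'

Scanning the template, CGCACGAT occurs at positions 63–70; this primer anneals to the bottom strand there with its 3' end pointing downstream.
Reverse complement of the reverse primer: TGGCTAGTGAGACGCT. This occurs on the top strand at positions 100–115.
The product is the template from position 63 through 115 (53 bp).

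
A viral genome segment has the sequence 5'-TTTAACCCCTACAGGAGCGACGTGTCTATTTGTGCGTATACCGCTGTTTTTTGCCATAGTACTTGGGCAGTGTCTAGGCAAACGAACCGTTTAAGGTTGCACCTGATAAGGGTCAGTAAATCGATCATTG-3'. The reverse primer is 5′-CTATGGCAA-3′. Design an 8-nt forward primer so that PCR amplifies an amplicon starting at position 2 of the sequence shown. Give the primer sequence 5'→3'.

The reverse primer's reverse complement TTGCCATAG matches the template at positions 51–59; the product starts at position 2.
The forward primer is identical to the top strand over positions 2–9: TTAACCCC.

5'-TTAACCCC-3'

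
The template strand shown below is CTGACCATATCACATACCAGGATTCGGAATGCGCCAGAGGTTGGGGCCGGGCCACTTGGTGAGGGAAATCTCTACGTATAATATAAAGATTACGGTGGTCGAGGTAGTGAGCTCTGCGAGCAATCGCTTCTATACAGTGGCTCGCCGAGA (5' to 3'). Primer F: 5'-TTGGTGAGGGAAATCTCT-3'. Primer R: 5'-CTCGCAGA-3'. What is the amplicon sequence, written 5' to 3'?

5'-TTGGTGAGGGAAATCTCTACGTATAATATAAAGATTACGGTGGTCGAGGTAGTGAGCTCTGCGAG-3'

Scanning the template, TTGGTGAGGGAAATCTCT occurs at positions 56–73; this primer anneals to the bottom strand there with its 3' end pointing downstream.
Taking the reverse complement of CTCGCAGA gives TCTGCGAG, found at positions 113–120 on the template; the primer anneals here to the top strand with its 3' end pointing upstream.
The product is the template from position 56 through 120 (65 bp).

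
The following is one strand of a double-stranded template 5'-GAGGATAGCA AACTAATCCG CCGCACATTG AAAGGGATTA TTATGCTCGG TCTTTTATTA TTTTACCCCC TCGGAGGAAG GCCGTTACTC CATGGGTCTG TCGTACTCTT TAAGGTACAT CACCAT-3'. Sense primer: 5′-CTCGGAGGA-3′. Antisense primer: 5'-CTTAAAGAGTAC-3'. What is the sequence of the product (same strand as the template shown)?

5'-CTCGGAGGAAGGCCGTTACTCCATGGGTCTGTCGTACTCTTTAAG-3'

The forward primer matches the template at positions 70–78.
Taking the reverse complement of CTTAAAGAGTAC gives GTACTCTTTAAG, found at positions 103–114 on the template; the primer anneals here to the top strand with its 3' end pointing upstream.
The product is the template from position 70 through 114 (45 bp).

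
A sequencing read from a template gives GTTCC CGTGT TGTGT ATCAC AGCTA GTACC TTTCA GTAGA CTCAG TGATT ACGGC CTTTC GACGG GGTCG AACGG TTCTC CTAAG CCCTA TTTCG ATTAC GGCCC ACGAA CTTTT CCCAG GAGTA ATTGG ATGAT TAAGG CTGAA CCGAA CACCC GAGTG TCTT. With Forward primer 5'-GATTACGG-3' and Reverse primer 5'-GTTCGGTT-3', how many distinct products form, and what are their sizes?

Two products: 105 bp, 57 bp

The forward primer GATTACGG matches the top strand at positions 47–54, 95–102.
The reverse primer's reverse complement is AACCGAAC, matching at positions 144–151.
Each forward site pairs with the reverse site to give a product ending at position 151: sizes 105, 57 bp.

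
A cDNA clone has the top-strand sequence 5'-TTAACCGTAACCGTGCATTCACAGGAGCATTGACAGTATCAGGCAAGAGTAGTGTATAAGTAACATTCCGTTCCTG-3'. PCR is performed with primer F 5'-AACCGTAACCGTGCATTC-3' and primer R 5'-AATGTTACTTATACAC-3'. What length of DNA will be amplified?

Scanning the template, AACCGTAACCGTGCATTC occurs at positions 3–20; this primer anneals to the bottom strand there with its 3' end pointing downstream.
The reverse primer's reverse complement is GTGTATAAGTAACATT, which matches the template at positions 52–67.
Product length = (reverse-primer end) − (forward-primer start) + 1 = 67 − 3 + 1 = 65 bp.

65 bp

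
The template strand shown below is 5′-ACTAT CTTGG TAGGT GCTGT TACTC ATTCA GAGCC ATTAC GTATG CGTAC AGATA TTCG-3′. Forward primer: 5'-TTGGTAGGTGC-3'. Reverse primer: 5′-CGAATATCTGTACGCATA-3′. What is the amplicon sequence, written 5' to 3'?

5'-TTGGTAGGTGCTGTTACTCATTCAGAGCCATTACGTATGCGTACAGATATTCG-3'

Forward primer TTGGTAGGTGC is found on the top strand at positions 7–17.
The reverse primer's reverse complement is TATGCGTACAGATATTCG, which matches the template at positions 42–59.
The product is the template from position 7 through 59 (53 bp).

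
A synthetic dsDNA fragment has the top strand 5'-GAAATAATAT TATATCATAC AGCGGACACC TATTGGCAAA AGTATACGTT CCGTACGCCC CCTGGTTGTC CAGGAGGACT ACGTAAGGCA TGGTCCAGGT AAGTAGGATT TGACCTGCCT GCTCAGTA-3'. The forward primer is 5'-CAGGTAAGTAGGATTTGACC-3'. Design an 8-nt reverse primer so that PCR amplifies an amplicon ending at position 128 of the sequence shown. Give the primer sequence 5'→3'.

The forward primer binds at positions 96–115; the product's 3' end on the top strand is position 128.
The reverse primer anneals to the top strand over positions 121–128, i.e. to GCTCAGTA.
Its sequence written 5'→3' is the reverse complement: TACTGAGC.

5'-TACTGAGC-3'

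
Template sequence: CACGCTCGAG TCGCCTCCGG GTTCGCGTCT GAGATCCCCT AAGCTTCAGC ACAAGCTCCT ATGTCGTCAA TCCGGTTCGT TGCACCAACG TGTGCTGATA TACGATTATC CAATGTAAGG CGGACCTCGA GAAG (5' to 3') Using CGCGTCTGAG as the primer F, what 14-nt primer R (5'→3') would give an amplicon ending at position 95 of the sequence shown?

5'-GCACACGTTGGTGC-3'

The forward primer binds at positions 24–33; the product's 3' end on the top strand is position 95.
The reverse primer anneals to the top strand over positions 82–95, i.e. to GCACCAACGTGTGC.
Its sequence written 5'→3' is the reverse complement: GCACACGTTGGTGC.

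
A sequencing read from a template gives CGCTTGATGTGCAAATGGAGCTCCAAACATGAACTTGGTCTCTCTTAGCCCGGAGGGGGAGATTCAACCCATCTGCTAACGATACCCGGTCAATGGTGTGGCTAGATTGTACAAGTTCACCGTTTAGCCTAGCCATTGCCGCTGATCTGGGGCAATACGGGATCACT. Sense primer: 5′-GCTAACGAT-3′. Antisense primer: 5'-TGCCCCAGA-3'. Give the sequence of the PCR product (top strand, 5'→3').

Scanning the template, GCTAACGAT occurs at positions 75–83; this primer anneals to the bottom strand there with its 3' end pointing downstream.
The reverse primer's reverse complement is TCTGGGGCA, which matches the template at positions 146–154.
The product is the template from position 75 through 154 (80 bp).

5'-GCTAACGATACCCGGTCAATGGTGTGGCTAGATTGTACAAGTTCACCGTTTAGCCTAGCCATTGCCGCTGATCTGGGGCA-3'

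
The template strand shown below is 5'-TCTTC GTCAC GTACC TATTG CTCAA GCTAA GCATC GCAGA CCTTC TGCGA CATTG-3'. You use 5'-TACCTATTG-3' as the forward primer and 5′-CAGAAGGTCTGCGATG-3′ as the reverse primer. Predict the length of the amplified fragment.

36 bp

The forward primer matches the template at positions 12–20.
Taking the reverse complement of CAGAAGGTCTGCGATG gives CATCGCAGACCTTCTG, found at positions 32–47 on the template; the primer anneals here to the top strand with its 3' end pointing upstream.
The product runs from position 12 to position 47, so its length is 47 − 12 + 1 = 36 bp.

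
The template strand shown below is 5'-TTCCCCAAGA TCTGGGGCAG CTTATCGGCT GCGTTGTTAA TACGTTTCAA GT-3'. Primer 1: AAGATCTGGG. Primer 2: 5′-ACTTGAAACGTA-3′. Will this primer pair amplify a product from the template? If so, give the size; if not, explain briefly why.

Yes — a 46 bp product.

Primer 1 (AAGATCTGGG) matches the top strand at positions 7–16; it acts as a forward primer.
Primer 2's reverse complement is TACGTTTCAAGT, matching the top strand at positions 41–52; it acts as a reverse primer.
The 3' ends face each other across positions 7–52, giving a 46 bp product.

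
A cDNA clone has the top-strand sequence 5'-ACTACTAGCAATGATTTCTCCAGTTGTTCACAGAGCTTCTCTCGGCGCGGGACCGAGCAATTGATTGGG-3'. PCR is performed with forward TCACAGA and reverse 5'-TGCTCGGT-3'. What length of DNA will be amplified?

The forward primer matches the template at positions 28–34.
The reverse primer's reverse complement is ACCGAGCA, which matches the template at positions 52–59.
Product length = (reverse-primer end) − (forward-primer start) + 1 = 59 − 28 + 1 = 32 bp.

32 bp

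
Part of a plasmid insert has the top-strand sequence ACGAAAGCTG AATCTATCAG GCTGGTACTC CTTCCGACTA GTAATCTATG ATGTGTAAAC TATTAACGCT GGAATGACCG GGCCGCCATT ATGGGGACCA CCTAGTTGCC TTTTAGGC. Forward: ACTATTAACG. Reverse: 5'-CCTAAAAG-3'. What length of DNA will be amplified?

Scanning the template, ACTATTAACG occurs at positions 59–68; this primer anneals to the bottom strand there with its 3' end pointing downstream.
Taking the reverse complement of CCTAAAAG gives CTTTTAGG, found at positions 110–117 on the template; the primer anneals here to the top strand with its 3' end pointing upstream.
The product runs from position 59 to position 117, so its length is 117 − 59 + 1 = 59 bp.

59 bp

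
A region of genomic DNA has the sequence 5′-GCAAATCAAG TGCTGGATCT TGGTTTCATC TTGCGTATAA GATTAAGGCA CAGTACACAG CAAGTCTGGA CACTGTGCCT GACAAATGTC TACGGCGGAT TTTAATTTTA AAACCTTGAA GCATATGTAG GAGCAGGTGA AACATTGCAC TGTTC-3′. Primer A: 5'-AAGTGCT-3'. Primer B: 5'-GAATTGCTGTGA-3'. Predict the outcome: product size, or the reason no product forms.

Primer B (GAATTGCTGTGA) does not match the top strand, and its reverse complement TCACAGCAATTC does not match either.
With no annealing site for primer B, no amplification occurs.

No product — primer B has no binding site in the template.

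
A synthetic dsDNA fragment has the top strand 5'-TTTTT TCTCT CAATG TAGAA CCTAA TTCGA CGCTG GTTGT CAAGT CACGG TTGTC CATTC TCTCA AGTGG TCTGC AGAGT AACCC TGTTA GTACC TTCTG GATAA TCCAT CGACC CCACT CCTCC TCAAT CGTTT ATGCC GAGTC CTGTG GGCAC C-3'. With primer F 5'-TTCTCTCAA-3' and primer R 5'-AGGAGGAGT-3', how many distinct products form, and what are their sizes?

Two products: 122 bp, 69 bp

The forward primer TTCTCTCAA matches the top strand at positions 5–13, 58–66.
The reverse primer's reverse complement is ACTCCTCCT, matching at positions 118–126.
Each forward site pairs with the reverse site to give a product ending at position 126: sizes 122, 69 bp.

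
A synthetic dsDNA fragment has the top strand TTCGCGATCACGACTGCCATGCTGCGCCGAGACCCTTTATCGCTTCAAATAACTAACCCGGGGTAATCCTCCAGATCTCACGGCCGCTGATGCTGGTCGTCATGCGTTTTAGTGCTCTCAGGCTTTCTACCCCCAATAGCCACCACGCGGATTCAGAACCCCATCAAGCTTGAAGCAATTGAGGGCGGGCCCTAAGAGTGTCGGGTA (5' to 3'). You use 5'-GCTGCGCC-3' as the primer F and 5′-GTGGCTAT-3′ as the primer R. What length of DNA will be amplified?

Scanning the template, GCTGCGCC occurs at positions 21–28; this primer anneals to the bottom strand there with its 3' end pointing downstream.
The reverse primer's reverse complement is ATAGCCAC, which matches the template at positions 136–143.
The product runs from position 21 to position 143, so its length is 143 − 21 + 1 = 123 bp.

123 bp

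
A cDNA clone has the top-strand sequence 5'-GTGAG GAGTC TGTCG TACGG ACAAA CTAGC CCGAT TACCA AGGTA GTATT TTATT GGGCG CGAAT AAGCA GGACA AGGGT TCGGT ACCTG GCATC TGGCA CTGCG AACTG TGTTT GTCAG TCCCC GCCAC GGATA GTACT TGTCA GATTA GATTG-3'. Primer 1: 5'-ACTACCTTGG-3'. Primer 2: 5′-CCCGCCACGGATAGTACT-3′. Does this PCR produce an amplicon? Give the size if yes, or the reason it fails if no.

No product — the primers' 3' ends point away from each other.

Primer 1 (ACTACCTTGG) has reverse complement CCAAGGTAGT, which matches the top strand at positions 38–47; primer 1 anneals to the top strand there with its 3' end pointing upstream toward position 38.
Primer 2 (CCCGCCACGGATAGTACT) matches the top strand directly at positions 123–140; it anneals to the bottom strand with its 3' end pointing downstream toward position 140.
The 3' ends diverge (primer 1 extends toward position 1, primer 2 toward position 155), so the primers never converge on a shared product.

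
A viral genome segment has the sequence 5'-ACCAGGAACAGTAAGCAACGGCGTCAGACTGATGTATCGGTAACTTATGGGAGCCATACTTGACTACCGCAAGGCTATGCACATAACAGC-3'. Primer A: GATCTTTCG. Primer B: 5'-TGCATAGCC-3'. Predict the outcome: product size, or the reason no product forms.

No product — primer A has no binding site in the template.

Primer A (GATCTTTCG) does not match the top strand, and its reverse complement CGAAAGATC does not match either.
With no annealing site for primer A, no amplification occurs.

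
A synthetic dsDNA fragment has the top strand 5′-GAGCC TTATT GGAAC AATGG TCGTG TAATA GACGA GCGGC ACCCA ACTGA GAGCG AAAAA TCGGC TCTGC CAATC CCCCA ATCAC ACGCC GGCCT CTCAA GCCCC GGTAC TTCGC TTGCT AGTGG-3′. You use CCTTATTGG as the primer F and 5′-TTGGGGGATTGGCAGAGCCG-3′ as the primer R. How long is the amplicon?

78 bp

Scanning the template, CCTTATTGG occurs at positions 4–12; this primer anneals to the bottom strand there with its 3' end pointing downstream.
Reverse complement of the reverse primer: CGGCTCTGCCAATCCCCCAA. This occurs on the top strand at positions 62–81.
Product length = (reverse-primer end) − (forward-primer start) + 1 = 81 − 4 + 1 = 78 bp.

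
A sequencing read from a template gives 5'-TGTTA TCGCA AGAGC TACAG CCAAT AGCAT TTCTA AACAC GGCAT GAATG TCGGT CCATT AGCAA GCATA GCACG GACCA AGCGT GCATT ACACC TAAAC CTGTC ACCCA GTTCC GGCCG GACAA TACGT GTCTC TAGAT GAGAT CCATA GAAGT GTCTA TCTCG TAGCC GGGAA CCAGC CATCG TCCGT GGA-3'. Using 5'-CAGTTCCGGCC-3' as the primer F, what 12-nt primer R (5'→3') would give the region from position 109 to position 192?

The product's 3' end on the top strand is position 192.
The reverse primer anneals to the top strand over positions 181–192, i.e. to CATCGTCCGTGG.
Its sequence written 5'→3' is the reverse complement: CCACGGACGATG.

5'-CCACGGACGATG-3'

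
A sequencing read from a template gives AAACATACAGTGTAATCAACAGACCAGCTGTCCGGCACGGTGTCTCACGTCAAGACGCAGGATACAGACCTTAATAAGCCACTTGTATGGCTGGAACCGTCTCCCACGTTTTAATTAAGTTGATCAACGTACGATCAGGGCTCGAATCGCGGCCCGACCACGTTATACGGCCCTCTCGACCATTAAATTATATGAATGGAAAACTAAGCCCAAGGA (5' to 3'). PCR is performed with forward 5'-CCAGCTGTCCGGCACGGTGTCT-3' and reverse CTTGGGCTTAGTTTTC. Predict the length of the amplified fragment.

The forward primer matches the template at positions 24–45.
The reverse primer's reverse complement is GAAAACTAAGCCCAAG, which matches the template at positions 199–214.
Product length = (reverse-primer end) − (forward-primer start) + 1 = 214 − 24 + 1 = 191 bp.

191 bp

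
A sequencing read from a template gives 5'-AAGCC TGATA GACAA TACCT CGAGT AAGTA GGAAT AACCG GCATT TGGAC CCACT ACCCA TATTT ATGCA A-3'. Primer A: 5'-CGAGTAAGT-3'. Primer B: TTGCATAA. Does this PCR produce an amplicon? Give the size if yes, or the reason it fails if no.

Yes — a 51 bp product.

Primer A (CGAGTAAGT) matches the top strand at positions 21–29; it acts as a forward primer.
Primer B's reverse complement is TTATGCAA, matching the top strand at positions 64–71; it acts as a reverse primer.
The 3' ends face each other across positions 21–71, giving a 51 bp product.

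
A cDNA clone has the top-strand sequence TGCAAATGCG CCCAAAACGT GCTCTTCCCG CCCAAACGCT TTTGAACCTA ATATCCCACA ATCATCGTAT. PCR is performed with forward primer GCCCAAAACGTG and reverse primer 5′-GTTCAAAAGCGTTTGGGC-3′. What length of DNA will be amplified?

The forward primer matches the template at positions 10–21.
Reverse complement of the reverse primer: GCCCAAACGCTTTTGAAC. This occurs on the top strand at positions 30–47.
The product runs from position 10 to position 47, so its length is 47 − 10 + 1 = 38 bp.

38 bp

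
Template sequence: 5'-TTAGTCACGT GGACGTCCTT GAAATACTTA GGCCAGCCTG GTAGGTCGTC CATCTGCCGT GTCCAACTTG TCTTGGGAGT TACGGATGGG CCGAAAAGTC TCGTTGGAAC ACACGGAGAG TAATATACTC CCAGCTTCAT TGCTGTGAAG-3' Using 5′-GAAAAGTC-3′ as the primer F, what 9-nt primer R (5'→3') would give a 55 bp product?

The forward primer binds at positions 93–100, so a 55 bp product ends at position 93 + 55 − 1 = 147.
The reverse primer anneals to the top strand over positions 139–147, i.e. to ATTGCTGTG.
Its sequence written 5'→3' is the reverse complement: CACAGCAAT.

5'-CACAGCAAT-3'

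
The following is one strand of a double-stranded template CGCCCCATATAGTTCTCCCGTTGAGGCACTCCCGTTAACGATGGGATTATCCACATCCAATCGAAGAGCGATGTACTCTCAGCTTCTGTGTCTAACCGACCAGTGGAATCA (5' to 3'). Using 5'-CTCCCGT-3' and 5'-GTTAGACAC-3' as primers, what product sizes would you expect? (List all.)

82 bp, 68 bp

The forward primer CTCCCGT matches the top strand at positions 15–21, 29–35.
The reverse primer's reverse complement is GTGTCTAAC, matching at positions 88–96.
Each forward site pairs with the reverse site to give a product ending at position 96: sizes 82, 68 bp.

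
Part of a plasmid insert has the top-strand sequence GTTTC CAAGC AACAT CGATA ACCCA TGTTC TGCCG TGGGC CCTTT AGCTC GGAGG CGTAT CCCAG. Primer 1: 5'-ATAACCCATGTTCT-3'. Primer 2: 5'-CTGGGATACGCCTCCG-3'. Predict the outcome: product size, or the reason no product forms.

Primer 1 (ATAACCCATGTTCT) matches the top strand at positions 18–31; it acts as a forward primer.
Primer 2's reverse complement is CGGAGGCGTATCCCAG, matching the top strand at positions 50–65; it acts as a reverse primer.
The 3' ends face each other across positions 18–65, giving a 48 bp product.

Yes — a 48 bp product.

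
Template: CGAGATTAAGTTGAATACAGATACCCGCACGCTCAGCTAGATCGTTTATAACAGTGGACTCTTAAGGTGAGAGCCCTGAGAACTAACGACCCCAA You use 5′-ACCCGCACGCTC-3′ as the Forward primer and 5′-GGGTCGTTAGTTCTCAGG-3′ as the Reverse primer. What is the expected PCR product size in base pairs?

The forward primer matches the template at positions 23–34.
Taking the reverse complement of GGGTCGTTAGTTCTCAGG gives CCTGAGAACTAACGACCC, found at positions 75–92 on the template; the primer anneals here to the top strand with its 3' end pointing upstream.
Amplicon spans positions 23–92: 70 bp.

70 bp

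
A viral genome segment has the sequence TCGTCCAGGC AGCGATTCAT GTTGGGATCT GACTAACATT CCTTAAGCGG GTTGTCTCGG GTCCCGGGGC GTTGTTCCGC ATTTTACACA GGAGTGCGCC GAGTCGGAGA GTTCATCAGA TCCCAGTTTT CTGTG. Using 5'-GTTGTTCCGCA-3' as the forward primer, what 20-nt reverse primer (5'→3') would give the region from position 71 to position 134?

The product's 3' end on the top strand is position 134.
The reverse primer anneals to the top strand over positions 115–134, i.e. to ATCAGATCCCAGTTTTCTGT.
Its sequence written 5'→3' is the reverse complement: ACAGAAAACTGGGATCTGAT.

5'-ACAGAAAACTGGGATCTGAT-3'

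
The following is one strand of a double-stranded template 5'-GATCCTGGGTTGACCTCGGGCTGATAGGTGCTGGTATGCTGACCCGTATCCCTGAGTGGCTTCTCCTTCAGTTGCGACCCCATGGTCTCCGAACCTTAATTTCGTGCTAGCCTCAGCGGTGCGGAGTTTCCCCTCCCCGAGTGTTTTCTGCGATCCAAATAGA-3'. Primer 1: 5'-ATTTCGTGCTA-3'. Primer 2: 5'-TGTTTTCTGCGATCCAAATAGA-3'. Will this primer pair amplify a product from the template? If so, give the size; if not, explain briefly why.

No product — both primers anneal to the same strand and extend in the same direction.

Primer 1 (ATTTCGTGCTA) matches the top strand at positions 99–109 (3' end points downstream).
Primer 2 (TGTTTTCTGCGATCCAAATAGA) also matches the top strand directly, at positions 142–163 — its reverse complement TCTATTTGGATCGCAGAAAACA is not present.
Both primers anneal to the bottom strand with 3' ends pointing the same way, so neither can prime synthesis back toward the other.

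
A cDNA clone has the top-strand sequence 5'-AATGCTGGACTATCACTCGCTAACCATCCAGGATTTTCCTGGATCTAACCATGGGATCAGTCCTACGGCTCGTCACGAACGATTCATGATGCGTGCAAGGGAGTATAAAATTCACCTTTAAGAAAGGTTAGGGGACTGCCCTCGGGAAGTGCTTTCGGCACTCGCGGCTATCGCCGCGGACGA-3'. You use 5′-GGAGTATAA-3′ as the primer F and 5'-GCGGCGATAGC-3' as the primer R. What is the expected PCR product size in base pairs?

Scanning the template, GGAGTATAA occurs at positions 100–108; this primer anneals to the bottom strand there with its 3' end pointing downstream.
Reverse complement of the reverse primer: GCTATCGCCGC. This occurs on the top strand at positions 167–177.
The product runs from position 100 to position 177, so its length is 177 − 100 + 1 = 78 bp.

78 bp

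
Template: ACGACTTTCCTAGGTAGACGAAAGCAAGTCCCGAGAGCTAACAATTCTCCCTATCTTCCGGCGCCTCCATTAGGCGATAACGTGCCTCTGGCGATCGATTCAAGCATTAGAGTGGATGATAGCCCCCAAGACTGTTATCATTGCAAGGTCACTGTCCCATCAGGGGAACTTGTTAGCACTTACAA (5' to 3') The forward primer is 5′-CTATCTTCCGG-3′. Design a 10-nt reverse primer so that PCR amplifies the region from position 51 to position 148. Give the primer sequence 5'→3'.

5'-CCTTGCAATG-3'

The product's 3' end on the top strand is position 148.
The reverse primer anneals to the top strand over positions 139–148, i.e. to CATTGCAAGG.
Its sequence written 5'→3' is the reverse complement: CCTTGCAATG.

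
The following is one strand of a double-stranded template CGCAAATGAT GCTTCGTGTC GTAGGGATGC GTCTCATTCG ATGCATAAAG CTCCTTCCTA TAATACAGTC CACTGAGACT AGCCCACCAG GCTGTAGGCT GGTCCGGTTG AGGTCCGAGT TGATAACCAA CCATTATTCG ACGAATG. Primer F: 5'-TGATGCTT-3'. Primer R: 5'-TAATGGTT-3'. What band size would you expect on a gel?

Forward primer TGATGCTT is found on the top strand at positions 7–14.
Taking the reverse complement of TAATGGTT gives AACCATTA, found at positions 129–136 on the template; the primer anneals here to the top strand with its 3' end pointing upstream.
Amplicon spans positions 7–136: 130 bp.

130 bp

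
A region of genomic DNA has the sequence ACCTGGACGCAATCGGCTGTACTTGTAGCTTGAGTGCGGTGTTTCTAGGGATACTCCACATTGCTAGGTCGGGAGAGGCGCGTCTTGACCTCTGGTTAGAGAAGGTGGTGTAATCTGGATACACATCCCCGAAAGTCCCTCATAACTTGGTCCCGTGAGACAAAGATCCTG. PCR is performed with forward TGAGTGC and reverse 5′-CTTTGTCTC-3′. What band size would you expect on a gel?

Forward primer TGAGTGC is found on the top strand at positions 31–37.
Taking the reverse complement of CTTTGTCTC gives GAGACAAAG, found at positions 157–165 on the template; the primer anneals here to the top strand with its 3' end pointing upstream.
Amplicon spans positions 31–165: 135 bp.

135 bp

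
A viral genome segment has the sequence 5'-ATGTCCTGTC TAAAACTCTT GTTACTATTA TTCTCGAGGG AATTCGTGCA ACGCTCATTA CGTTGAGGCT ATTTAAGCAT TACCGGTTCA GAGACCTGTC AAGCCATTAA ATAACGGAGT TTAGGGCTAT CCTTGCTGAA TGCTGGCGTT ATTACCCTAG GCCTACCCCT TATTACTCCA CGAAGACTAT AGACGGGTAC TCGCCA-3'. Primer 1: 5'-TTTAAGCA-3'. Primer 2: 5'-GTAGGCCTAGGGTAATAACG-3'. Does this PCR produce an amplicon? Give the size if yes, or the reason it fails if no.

Yes — a 95 bp product.

Primer 1 (TTTAAGCA) matches the top strand at positions 72–79; it acts as a forward primer.
Primer 2's reverse complement is CGTTATTACCCTAGGCCTAC, matching the top strand at positions 147–166; it acts as a reverse primer.
The 3' ends face each other across positions 72–166, giving a 95 bp product.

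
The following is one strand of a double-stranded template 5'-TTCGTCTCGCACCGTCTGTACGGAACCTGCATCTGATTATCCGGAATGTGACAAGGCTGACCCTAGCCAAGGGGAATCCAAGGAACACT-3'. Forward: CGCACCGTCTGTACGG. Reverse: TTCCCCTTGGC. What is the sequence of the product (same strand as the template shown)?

Scanning the template, CGCACCGTCTGTACGG occurs at positions 8–23; this primer anneals to the bottom strand there with its 3' end pointing downstream.
Taking the reverse complement of TTCCCCTTGGC gives GCCAAGGGGAA, found at positions 66–76 on the template; the primer anneals here to the top strand with its 3' end pointing upstream.
The product is the template from position 8 through 76 (69 bp).

5'-CGCACCGTCTGTACGGAACCTGCATCTGATTATCCGGAATGTGACAAGGCTGACCCTAGCCAAGGGGAA-3'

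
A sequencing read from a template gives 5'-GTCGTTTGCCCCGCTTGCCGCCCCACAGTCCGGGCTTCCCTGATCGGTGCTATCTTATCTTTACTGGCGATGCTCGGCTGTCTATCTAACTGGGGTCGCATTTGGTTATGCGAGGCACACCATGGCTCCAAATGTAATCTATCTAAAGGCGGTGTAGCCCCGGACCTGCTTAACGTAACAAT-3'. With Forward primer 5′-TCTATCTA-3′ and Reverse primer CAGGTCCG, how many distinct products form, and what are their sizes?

Two products: 88 bp, 31 bp

The forward primer TCTATCTA matches the top strand at positions 81–88, 138–145.
The reverse primer's reverse complement is CGGACCTG, matching at positions 161–168.
Each forward site pairs with the reverse site to give a product ending at position 168: sizes 88, 31 bp.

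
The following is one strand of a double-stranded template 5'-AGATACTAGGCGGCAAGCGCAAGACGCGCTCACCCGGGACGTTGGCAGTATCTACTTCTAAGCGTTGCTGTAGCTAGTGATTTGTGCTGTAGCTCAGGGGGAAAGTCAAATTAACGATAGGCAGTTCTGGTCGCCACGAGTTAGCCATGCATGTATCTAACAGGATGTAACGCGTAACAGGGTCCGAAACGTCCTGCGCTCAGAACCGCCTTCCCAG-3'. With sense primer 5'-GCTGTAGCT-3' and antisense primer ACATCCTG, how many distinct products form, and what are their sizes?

Two products: 102 bp, 83 bp

The forward primer GCTGTAGCT matches the top strand at positions 67–75, 86–94.
The reverse primer's reverse complement is CAGGATGT, matching at positions 161–168.
Each forward site pairs with the reverse site to give a product ending at position 168: sizes 102, 83 bp.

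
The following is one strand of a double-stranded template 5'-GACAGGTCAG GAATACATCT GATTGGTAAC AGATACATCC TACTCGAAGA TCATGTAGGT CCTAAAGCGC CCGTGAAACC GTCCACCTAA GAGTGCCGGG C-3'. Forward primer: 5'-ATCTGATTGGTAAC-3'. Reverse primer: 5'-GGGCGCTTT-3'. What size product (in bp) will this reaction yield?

Scanning the template, ATCTGATTGGTAAC occurs at positions 17–30; this primer anneals to the bottom strand there with its 3' end pointing downstream.
Taking the reverse complement of GGGCGCTTT gives AAAGCGCCC, found at positions 64–72 on the template; the primer anneals here to the top strand with its 3' end pointing upstream.
Amplicon spans positions 17–72: 56 bp.

56 bp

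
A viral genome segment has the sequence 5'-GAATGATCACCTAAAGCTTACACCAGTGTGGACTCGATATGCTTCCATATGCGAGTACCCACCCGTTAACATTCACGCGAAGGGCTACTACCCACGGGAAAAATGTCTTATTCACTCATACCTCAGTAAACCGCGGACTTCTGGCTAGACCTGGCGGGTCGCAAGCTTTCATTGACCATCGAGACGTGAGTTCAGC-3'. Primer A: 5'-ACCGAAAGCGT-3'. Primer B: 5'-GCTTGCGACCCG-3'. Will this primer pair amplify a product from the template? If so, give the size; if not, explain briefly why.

Primer A (ACCGAAAGCGT) does not match the top strand, and its reverse complement ACGCTTTCGGT does not match either.
With no annealing site for primer A, no amplification occurs.

No product — primer A has no binding site in the template.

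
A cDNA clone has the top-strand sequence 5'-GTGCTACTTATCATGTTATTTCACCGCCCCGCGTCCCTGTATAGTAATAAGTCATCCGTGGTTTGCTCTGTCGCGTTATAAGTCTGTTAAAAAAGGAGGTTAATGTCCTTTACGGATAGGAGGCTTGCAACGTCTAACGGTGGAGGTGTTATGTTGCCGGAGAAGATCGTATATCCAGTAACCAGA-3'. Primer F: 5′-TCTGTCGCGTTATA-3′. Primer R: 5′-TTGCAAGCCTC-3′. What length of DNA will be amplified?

Forward primer TCTGTCGCGTTATA is found on the top strand at positions 67–80.
The reverse primer's reverse complement is GAGGCTTGCAA, which matches the template at positions 120–130.
The product runs from position 67 to position 130, so its length is 130 − 67 + 1 = 64 bp.

64 bp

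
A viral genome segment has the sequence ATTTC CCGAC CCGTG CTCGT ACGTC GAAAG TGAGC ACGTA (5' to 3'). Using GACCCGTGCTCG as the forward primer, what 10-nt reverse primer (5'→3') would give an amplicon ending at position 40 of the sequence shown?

5'-TACGTGCTCA-3'

The forward primer binds at positions 8–19; the product's 3' end on the top strand is position 40.
The reverse primer anneals to the top strand over positions 31–40, i.e. to TGAGCACGTA.
Its sequence written 5'→3' is the reverse complement: TACGTGCTCA.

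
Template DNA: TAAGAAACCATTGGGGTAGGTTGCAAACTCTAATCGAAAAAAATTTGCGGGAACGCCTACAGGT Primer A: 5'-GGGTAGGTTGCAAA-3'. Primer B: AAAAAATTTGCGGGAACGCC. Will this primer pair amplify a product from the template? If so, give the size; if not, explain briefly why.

Primer A (GGGTAGGTTGCAAA) matches the top strand at positions 14–27 (3' end points downstream).
Primer B (AAAAAATTTGCGGGAACGCC) also matches the top strand directly, at positions 38–57 — its reverse complement GGCGTTCCCGCAAATTTTTT is not present.
Both primers anneal to the bottom strand with 3' ends pointing the same way, so neither can prime synthesis back toward the other.

No product — both primers anneal to the same strand and extend in the same direction.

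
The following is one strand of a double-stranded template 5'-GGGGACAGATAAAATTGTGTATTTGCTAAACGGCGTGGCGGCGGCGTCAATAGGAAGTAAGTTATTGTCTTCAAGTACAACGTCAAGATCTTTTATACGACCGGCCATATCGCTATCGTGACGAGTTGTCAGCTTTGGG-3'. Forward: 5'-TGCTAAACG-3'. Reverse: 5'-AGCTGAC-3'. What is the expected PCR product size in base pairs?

111 bp

The forward primer matches the template at positions 24–32.
Taking the reverse complement of AGCTGAC gives GTCAGCT, found at positions 128–134 on the template; the primer anneals here to the top strand with its 3' end pointing upstream.
Product length = (reverse-primer end) − (forward-primer start) + 1 = 134 − 24 + 1 = 111 bp.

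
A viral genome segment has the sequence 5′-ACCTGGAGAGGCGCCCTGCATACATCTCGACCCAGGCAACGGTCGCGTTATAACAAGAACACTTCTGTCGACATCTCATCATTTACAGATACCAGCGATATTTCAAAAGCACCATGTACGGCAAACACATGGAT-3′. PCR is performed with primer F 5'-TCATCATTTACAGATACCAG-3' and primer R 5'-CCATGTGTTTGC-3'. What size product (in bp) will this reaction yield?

The forward primer matches the template at positions 76–95.
Taking the reverse complement of CCATGTGTTTGC gives GCAAACACATGG, found at positions 121–132 on the template; the primer anneals here to the top strand with its 3' end pointing upstream.
Product length = (reverse-primer end) − (forward-primer start) + 1 = 132 − 76 + 1 = 57 bp.

57 bp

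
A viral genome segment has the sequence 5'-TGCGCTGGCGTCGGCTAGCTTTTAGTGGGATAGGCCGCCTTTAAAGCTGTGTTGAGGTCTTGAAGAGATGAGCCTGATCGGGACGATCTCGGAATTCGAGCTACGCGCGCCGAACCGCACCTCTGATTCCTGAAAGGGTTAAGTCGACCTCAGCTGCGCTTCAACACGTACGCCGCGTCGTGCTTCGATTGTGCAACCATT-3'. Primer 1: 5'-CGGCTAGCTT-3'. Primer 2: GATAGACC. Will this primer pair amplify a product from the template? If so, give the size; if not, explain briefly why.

No product — primer 2 has no binding site in the template.

Primer 2 (GATAGACC) does not match the top strand, and its reverse complement GGTCTATC does not match either.
With no annealing site for primer 2, no amplification occurs.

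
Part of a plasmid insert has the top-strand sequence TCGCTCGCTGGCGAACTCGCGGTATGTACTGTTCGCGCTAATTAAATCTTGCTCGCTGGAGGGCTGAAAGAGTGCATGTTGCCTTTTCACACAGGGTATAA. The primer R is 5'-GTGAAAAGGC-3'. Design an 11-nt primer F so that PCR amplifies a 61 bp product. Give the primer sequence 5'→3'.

The reverse primer's reverse complement GCCTTTTCAC matches the template at positions 81–90, so the product ends at position 90.
A 61 bp product then starts at position 90 − 61 + 1 = 30.
The forward primer is identical to the top strand there: TGTTCGCGCTA.

5'-TGTTCGCGCTA-3'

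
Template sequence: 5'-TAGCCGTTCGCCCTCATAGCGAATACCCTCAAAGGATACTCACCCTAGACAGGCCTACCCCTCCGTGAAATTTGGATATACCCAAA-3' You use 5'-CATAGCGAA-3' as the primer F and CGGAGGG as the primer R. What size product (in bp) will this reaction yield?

51 bp

Forward primer CATAGCGAA is found on the top strand at positions 15–23.
The reverse primer's reverse complement is CCCTCCG, which matches the template at positions 59–65.
Product length = (reverse-primer end) − (forward-primer start) + 1 = 65 − 15 + 1 = 51 bp.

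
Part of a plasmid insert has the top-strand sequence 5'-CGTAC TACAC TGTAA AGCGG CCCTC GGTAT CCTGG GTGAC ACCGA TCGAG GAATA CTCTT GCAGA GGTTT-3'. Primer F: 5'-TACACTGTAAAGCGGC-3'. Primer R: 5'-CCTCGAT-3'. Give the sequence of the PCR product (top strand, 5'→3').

Forward primer TACACTGTAAAGCGGC is found on the top strand at positions 6–21.
Taking the reverse complement of CCTCGAT gives ATCGAGG, found at positions 45–51 on the template; the primer anneals here to the top strand with its 3' end pointing upstream.
The product is the template from position 6 through 51 (46 bp).

5'-TACACTGTAAAGCGGCCCTCGGTATCCTGGGTGACACCGATCGAGG-3'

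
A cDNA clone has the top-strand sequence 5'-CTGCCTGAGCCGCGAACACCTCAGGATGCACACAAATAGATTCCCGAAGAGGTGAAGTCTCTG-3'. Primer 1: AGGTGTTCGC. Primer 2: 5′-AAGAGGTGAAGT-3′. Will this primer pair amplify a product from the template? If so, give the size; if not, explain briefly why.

Primer 1 (AGGTGTTCGC) has reverse complement GCGAACACCT, which matches the top strand at positions 12–21; primer 1 anneals to the top strand there with its 3' end pointing upstream toward position 12.
Primer 2 (AAGAGGTGAAGT) matches the top strand directly at positions 47–58; it anneals to the bottom strand with its 3' end pointing downstream toward position 58.
The 3' ends diverge (primer 1 extends toward position 1, primer 2 toward position 63), so the primers never converge on a shared product.

No product — the primers' 3' ends point away from each other.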